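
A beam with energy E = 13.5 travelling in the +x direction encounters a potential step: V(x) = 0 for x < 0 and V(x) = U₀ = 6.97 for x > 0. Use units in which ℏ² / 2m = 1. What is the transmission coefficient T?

On each side the TISE gives plane waves with k = √(2m(E − V))/ℏ: k₁ = √(2·½·13.5) = 3.674, k₂ = √(2·½·6.53) = 2.555.
Matching ψ and ψ′ at x = 0 gives r = (k₁ − k₂)/(k₁ + k₂), so R = r² = 0.03226 and T = 1 − R = 0.9677.

T = 0.968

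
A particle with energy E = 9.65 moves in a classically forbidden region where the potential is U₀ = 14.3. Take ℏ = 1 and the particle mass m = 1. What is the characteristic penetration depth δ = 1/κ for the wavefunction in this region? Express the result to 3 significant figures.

δ = 0.328

Since E < U₀ the TISE in this region is ψ'' = κ²ψ with κ = √(2m(U₀ − E))/ℏ.
κ = √(2 × 1 × 4.65) = 3.050. The penetration depth is δ = 1/κ = 0.328.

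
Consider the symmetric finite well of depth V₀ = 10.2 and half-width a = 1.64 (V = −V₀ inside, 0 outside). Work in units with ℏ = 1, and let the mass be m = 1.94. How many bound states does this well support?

The dimensionless depth is z₀ = a√(2mV₀)/ℏ = 1.64 × √(39.58) = 10.32.
The even/odd transcendental equations gain one root per π/2 in z₀, giving N = 1 + ⌊2z₀/π⌋ = 1 + ⌊6.568⌋ = 7.

N = 7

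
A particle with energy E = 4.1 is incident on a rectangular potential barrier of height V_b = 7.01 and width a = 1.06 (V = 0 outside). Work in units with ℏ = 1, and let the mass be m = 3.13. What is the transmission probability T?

Since E < V_b the interior solution is evanescent with decay constant κ = √(2m(V_b − E))/ℏ = 4.268.
κa = 4.524, sinh(κa) = 46.10.
Matching ψ, ψ′ at both faces gives T = [1 + V_b² sinh²(κa) / (4E(V_b − E))]⁻¹ = 1/2190 = 0.000457.

T = 0.000457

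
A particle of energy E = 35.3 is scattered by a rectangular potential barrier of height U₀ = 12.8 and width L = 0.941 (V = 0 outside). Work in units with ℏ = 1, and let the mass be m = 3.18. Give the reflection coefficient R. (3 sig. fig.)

Above the barrier the interior wavenumber is k₂ = √(2m(E − U₀))/ℏ = 11.96, giving phase k₂L = 11.26.
T = [1 + U₀² sin²(k₂L) / (4E(E − U₀))]⁻¹ = 1/1.048 = 0.954.
R = 1 − T = 0.0459.

R = 0.0459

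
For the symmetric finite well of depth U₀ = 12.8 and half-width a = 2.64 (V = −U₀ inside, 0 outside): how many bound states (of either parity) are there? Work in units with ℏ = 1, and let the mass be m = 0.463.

N = 6

Define the well-strength parameter z₀ = (a/ℏ)√(2mU₀) = 2.64 × √(2·0.463·12.8) = 9.089.
A new bound state (alternating even/odd) appears each time z₀ passes a multiple of π/2, so N = ⌊2z₀/π⌋ + 1 = ⌊5.786⌋ + 1 = 6.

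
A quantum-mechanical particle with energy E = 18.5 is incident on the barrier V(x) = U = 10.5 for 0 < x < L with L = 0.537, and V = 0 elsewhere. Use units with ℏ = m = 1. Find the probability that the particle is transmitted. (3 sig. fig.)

T = 0.884

E > U: inside the barrier k₂ = √(2m(E − U))/ℏ = 4.000, k₂L = 2.148.
Matching at both interfaces gives T⁻¹ = 1 + U² sin²(k₂L) / [4E(E − U)] = 1.131, hence T = 0.884.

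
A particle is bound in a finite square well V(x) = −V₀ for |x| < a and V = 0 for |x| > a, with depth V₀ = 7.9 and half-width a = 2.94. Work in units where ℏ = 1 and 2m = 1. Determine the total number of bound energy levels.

The dimensionless depth is z₀ = a√(2mV₀)/ℏ = 2.94 × √(7.900) = 8.263.
A new bound state (alternating even/odd) appears each time z₀ passes a multiple of π/2, so N = ⌊2z₀/π⌋ + 1 = ⌊5.261⌋ + 1 = 6.

N = 6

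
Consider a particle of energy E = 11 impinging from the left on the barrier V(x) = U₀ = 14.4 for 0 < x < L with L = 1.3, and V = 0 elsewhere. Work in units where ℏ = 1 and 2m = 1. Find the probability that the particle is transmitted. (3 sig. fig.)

T = 0.0237

Since E < U₀ the interior solution is evanescent with decay constant κ = √(2m(U₀ − E))/ℏ = 1.844.
κL = 2.397, sinh(κL) = 5.450.
Matching ψ, ψ′ at both faces gives T = [1 + U₀² sinh²(κL) / (4E(U₀ − E))]⁻¹ = 1/42.17 = 0.0237.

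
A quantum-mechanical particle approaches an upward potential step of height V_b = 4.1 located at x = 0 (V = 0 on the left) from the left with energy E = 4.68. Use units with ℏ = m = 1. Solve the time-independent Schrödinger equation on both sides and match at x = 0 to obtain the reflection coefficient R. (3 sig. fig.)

R = 0.230

On each side the TISE gives plane waves with k = √(2m(E − V))/ℏ: k₁ = √(2·1·4.68) = 3.059, k₂ = √(2·1·0.58) = 1.077.
Continuity of ψ and ψ′ at the step yields the reflection amplitude r = (k₁ − k₂)/(k₁ + k₂) = 0.4792; thus R = |r|² = 0.2297, T = 0.7703.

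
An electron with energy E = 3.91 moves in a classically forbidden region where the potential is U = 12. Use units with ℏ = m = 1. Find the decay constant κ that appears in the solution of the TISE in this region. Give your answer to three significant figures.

κ = 4.02

Since E < U the TISE in this region is ψ'' = κ²ψ with κ = √(2m(U − E))/ℏ.
κ = √(2 × 1 × 8.09) = 4.022.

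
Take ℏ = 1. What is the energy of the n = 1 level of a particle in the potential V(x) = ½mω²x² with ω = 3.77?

The oscillator eigenvalues are E_n = ℏω(n + ½), so E_1 = 3.77 × 1.5 = 5.655.

E = 5.66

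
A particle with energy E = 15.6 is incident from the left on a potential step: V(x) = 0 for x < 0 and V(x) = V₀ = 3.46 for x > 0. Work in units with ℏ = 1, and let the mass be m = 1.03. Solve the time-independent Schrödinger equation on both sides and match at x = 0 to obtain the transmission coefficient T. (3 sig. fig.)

On each side the TISE gives plane waves with k = √(2m(E − V))/ℏ: k₁ = √(2·1.03·15.6) = 5.669, k₂ = √(2·1.03·12.14) = 5.001.
Continuity of ψ and ψ′ at the step yields the reflection amplitude r = (k₁ − k₂)/(k₁ + k₂) = 0.06261; thus R = |r|² = 0.003920, T = 0.9961.

T = 0.996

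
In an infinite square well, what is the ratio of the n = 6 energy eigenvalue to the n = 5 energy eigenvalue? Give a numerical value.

1.44

E_n = n²π²ℏ²/(2mL²) so the ratio is n₂²/n₁² = 36/25 = 1.44.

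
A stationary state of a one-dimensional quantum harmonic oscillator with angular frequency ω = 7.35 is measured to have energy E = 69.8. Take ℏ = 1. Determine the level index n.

n = 9

Invert E_n = (n + ½)ℏω: n = E/ℏω − ½ = 8.997, so n = 9.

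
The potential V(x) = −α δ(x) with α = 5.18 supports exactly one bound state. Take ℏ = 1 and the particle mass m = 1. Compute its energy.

For x ≠ 0 the bound state is ψ ∝ e^{−κ|x|}; integrating the TISE across the delta gives the cusp condition 2κ = 2mα/ℏ², so κ = 5.180.
Then E = −ℏ²κ²/(2m) = −mα²/(2ℏ²) = -13.42.

E = -13.4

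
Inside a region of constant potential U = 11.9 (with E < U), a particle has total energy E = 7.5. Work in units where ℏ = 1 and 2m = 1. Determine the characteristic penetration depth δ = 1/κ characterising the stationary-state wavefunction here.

δ = 0.477

Since E < U the TISE in this region is ψ'' = κ²ψ with κ = √(2m(U − E))/ℏ.
κ = √(2 × 0.5 × 4.4) = 2.098. The penetration depth is δ = 1/κ = 0.477.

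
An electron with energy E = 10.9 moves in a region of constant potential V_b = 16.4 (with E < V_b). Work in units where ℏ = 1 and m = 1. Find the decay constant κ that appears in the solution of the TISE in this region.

κ = 3.32

Since E < V_b the TISE in this region is ψ'' = κ²ψ with κ = √(2m(V_b − E))/ℏ.
κ = √(2 × 1 × 5.5) = 3.317.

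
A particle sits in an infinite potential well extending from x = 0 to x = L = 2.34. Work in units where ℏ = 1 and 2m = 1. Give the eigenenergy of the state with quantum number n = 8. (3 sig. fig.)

The infinite-well eigenfunctions ψ_n = √(2/L) sin(nπx/L) vanish at both walls, giving E_n = n²π²ℏ²/(2mL²).
E_8 = 8² × π² / (2 × 0.5 × 2.34²) = 115.4.

E = 115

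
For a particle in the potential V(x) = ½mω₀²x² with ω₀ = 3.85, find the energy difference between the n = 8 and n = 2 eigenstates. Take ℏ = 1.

E_n = ℏω₀(n + ½), so ΔE = (8 − 2) ℏω₀ = 6 × 3.85 = 23.10.

ΔE = 23.1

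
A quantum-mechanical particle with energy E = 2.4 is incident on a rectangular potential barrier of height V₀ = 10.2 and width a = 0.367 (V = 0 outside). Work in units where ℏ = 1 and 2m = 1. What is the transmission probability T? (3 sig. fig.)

T = 0.328

Since E < V₀ the interior solution is evanescent with decay constant κ = √(2m(V₀ − E))/ℏ = 2.793.
κa = 1.025, sinh(κa) = 1.214.
Matching ψ, ψ′ at both faces gives T = [1 + V₀² sinh²(κa) / (4E(V₀ − E))]⁻¹ = 1/3.048 = 0.328.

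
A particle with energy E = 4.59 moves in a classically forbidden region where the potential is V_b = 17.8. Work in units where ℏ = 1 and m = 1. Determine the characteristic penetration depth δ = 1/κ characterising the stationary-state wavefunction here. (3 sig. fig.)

δ = 0.195

Since E < V_b the TISE in this region is ψ'' = κ²ψ with κ = √(2m(V_b − E))/ℏ.
κ = √(2 × 1 × 13.21) = 5.140. The penetration depth is δ = 1/κ = 0.195.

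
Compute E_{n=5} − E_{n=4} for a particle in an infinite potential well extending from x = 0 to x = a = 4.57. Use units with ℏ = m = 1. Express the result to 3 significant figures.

ΔE = 2.13

E_n = n²π²ℏ²/(2ma²), so ΔE = (5² − 4²) π²ℏ²/(2ma²).
ΔE = 9 × π² / (2 × 1 × 4.57²) = 2.127.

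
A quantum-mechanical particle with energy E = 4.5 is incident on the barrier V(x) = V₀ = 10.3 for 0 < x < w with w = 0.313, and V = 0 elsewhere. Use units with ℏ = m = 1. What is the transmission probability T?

Since E < V₀ the interior solution is evanescent with decay constant κ = √(2m(V₀ − E))/ℏ = 3.406.
κw = 1.066, sinh(κw) = 1.280.
Matching ψ, ψ′ at both faces gives T = [1 + V₀² sinh²(κw) / (4E(V₀ − E))]⁻¹ = 1/2.664 = 0.375.

T = 0.375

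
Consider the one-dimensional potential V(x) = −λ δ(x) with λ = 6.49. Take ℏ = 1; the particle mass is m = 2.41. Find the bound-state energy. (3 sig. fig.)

E = -50.8

For x ≠ 0 the bound state is ψ ∝ e^{−κ|x|}; integrating the TISE across the delta gives the cusp condition 2κ = 2mλ/ℏ², so κ = 15.64.
Then E = −ℏ²κ²/(2m) = −mλ²/(2ℏ²) = -50.75.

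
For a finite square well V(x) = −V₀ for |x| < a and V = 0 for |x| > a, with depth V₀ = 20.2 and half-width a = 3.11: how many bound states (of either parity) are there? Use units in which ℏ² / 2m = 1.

The dimensionless depth is z₀ = a√(2mV₀)/ℏ = 3.11 × √(20.20) = 13.98.
The even/odd transcendental equations gain one root per π/2 in z₀, giving N = 1 + ⌊2z₀/π⌋ = 1 + ⌊8.898⌋ = 9.

N = 9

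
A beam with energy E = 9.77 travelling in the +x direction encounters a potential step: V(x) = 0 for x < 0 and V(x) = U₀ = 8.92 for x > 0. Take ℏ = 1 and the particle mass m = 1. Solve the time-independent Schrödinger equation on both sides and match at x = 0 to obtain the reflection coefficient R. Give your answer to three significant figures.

The wavenumbers are k₁ = √(2mE)/ℏ = 4.420 on the left and k₂ = √(2m(E − U₀))/ℏ = 1.304 on the right.
Matching ψ and ψ′ at x = 0 gives r = (k₁ − k₂)/(k₁ + k₂), so R = r² = 0.2964 and T = 1 − R = 0.7036.

R = 0.296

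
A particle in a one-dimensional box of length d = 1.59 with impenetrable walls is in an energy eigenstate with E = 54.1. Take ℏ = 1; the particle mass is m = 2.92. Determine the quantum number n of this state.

From E_n = n²π²ℏ²/(2md²) invert to n = √(2md²E)/(πℏ).
n = (1.59/π) × √(2 × 2.92 × 54.1) = 8.996 → n = 9.

n = 9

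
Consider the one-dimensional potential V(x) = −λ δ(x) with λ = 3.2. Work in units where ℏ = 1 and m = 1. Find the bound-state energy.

E = -5.12

The bound state is ψ(x) = √κ e^{−κ|x|}. The derivative jump ψ'(0⁺) − ψ'(0⁻) = −(2mλ/ℏ²)ψ(0) fixes κ = mλ/ℏ² = 3.200.
Then E = −ℏ²κ²/(2m) = −mλ²/(2ℏ²) = -5.120.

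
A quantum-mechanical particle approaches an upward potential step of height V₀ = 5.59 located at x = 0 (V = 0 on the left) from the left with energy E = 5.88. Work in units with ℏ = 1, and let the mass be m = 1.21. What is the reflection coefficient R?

The wavenumbers are k₁ = √(2mE)/ℏ = 3.772 on the left and k₂ = √(2m(E − V₀))/ℏ = 0.8377 on the right.
Matching ψ and ψ′ at x = 0 gives r = (k₁ − k₂)/(k₁ + k₂), so R = r² = 0.4052 and T = 1 − R = 0.5948.

R = 0.405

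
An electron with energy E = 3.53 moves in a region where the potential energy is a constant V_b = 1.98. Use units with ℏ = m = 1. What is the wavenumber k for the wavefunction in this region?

With E > V_b the solution is oscillatory, ψ ∝ e^{±ikx} with k = √(2m(E − V_b))/ℏ.
k = √(2 × 1 × 1.55) = 1.761.

k = 1.76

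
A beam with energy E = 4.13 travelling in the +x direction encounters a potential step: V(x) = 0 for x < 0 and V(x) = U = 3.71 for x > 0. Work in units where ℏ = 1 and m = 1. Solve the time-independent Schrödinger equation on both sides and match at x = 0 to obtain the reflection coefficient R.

R = 0.267

On each side the TISE gives plane waves with k = √(2m(E − V))/ℏ: k₁ = √(2·1·4.13) = 2.874, k₂ = √(2·1·0.42) = 0.9165.
Matching ψ and ψ′ at x = 0 gives r = (k₁ − k₂)/(k₁ + k₂), so R = r² = 0.2667 and T = 1 − R = 0.7333.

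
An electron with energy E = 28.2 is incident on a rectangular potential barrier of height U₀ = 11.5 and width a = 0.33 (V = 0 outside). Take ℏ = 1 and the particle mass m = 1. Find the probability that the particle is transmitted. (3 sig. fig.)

T = 0.941

Above the barrier the interior wavenumber is k₂ = √(2m(E − U₀))/ℏ = 5.779, giving phase k₂a = 1.907.
T = [1 + U₀² sin²(k₂a) / (4E(E − U₀))]⁻¹ = 1/1.063 = 0.941.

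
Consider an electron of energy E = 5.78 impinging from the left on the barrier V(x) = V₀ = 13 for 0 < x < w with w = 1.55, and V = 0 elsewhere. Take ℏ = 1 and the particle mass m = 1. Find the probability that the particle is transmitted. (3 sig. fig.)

E < V₀: inside the barrier ψ ∝ e^{±κx} with κ = √(2m(V₀ − E))/ℏ = 3.800.
κw = 5.890, sinh(κw) = 180.7.
Matching ψ, ψ′ at both faces gives T = [1 + V₀² sinh²(κw) / (4E(V₀ − E))]⁻¹ = 1/33060 = 0.0000302.

T = 0.0000302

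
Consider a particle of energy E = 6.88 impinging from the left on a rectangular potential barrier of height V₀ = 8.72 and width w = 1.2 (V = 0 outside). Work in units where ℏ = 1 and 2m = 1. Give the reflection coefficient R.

Since E < V₀ the interior solution is evanescent with decay constant κ = √(2m(V₀ − E))/ℏ = 1.356.
κw = 1.628, sinh(κw) = 2.448.
Matching ψ, ψ′ at both faces gives T = [1 + V₀² sinh²(κw) / (4E(V₀ − E))]⁻¹ = 1/9.999 = 0.100.
R = 1 − T = 0.900.

R = 0.900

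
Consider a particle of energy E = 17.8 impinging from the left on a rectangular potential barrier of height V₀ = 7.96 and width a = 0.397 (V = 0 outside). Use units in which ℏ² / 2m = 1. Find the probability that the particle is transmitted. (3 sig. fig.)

E > V₀: inside the barrier k₂ = √(2m(E − V₀))/ℏ = 3.137, k₂a = 1.245.
Matching at both interfaces gives T⁻¹ = 1 + V₀² sin²(k₂a) / [4E(E − V₀)] = 1.081, hence T = 0.925.

T = 0.925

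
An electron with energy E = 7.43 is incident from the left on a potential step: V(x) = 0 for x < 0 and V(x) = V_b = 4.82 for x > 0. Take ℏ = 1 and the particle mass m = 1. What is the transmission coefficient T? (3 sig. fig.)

T = 0.935

The wavenumbers are k₁ = √(2mE)/ℏ = 3.855 on the left and k₂ = √(2m(E − V_b))/ℏ = 2.285 on the right.
Matching ψ and ψ′ at x = 0 gives r = (k₁ − k₂)/(k₁ + k₂), so R = r² = 0.06540 and T = 1 − R = 0.9346.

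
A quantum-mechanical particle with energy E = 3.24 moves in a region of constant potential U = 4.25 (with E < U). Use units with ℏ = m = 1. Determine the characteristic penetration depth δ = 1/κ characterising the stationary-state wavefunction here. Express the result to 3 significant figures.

δ = 0.704

Since E < U the TISE in this region is ψ'' = κ²ψ with κ = √(2m(U − E))/ℏ.
κ = √(2 × 1 × 1.01) = 1.421. The penetration depth is δ = 1/κ = 0.704.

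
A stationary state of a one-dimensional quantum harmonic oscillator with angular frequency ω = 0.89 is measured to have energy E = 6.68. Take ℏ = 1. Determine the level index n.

E_n = ℏω(n + ½) ⇒ n = E/(ℏω) − ½ = 6.68/0.89 − 0.5 = 7.006 → n = 7.

n = 7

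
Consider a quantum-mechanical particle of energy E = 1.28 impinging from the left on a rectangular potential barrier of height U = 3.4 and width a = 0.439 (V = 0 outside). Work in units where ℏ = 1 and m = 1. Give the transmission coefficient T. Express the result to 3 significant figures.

T = 0.468

E < U: inside the barrier ψ ∝ e^{±κx} with κ = √(2m(U − E))/ℏ = 2.059.
κa = 0.9040, sinh(κa) = 1.032.
The exact tunnelling result is T⁻¹ = 1 + U² sinh²(κa) / [4E(U − E)] = 2.135, so T = 0.468.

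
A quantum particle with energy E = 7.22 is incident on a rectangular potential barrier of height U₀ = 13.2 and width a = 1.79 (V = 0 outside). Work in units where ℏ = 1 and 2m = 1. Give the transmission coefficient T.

T = 0.000625

E < U₀: inside the barrier ψ ∝ e^{±κx} with κ = √(2m(U₀ − E))/ℏ = 2.445.
κa = 4.377, sinh(κa) = 39.80.
The exact tunnelling result is T⁻¹ = 1 + U₀² sinh²(κa) / [4E(U₀ − E)] = 1599, so T = 0.000625.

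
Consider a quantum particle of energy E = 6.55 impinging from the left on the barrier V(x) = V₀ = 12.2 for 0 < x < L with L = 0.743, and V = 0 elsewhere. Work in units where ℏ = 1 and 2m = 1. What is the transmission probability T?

T = 0.110

E < V₀: inside the barrier ψ ∝ e^{±κx} with κ = √(2m(V₀ − E))/ℏ = 2.377.
κL = 1.766, sinh(κL) = 2.838.
The exact tunnelling result is T⁻¹ = 1 + V₀² sinh²(κL) / [4E(V₀ − E)] = 9.101, so T = 0.110.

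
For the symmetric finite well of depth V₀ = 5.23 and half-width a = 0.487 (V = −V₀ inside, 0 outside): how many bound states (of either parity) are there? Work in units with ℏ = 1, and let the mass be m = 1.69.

Define the well-strength parameter z₀ = (a/ℏ)√(2mV₀) = 0.487 × √(2·1.69·5.23) = 2.048.
A new bound state (alternating even/odd) appears each time z₀ passes a multiple of π/2, so N = ⌊2z₀/π⌋ + 1 = ⌊1.304⌋ + 1 = 2.

N = 2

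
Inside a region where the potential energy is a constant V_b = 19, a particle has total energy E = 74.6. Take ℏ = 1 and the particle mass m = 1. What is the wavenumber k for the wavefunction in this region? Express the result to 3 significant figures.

k = 10.5

With E > V_b the solution is oscillatory, ψ ∝ e^{±ikx} with k = √(2m(E − V_b))/ℏ.
k = √(2 × 1 × 55.6) = 10.55.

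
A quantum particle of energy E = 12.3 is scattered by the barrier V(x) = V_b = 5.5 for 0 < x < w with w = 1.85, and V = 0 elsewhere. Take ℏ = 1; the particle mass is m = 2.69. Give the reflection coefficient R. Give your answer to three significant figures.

R = 0.0801

Above the barrier the interior wavenumber is k₂ = √(2m(E − V_b))/ℏ = 6.048, giving phase k₂w = 11.19.
Matching at both interfaces gives T⁻¹ = 1 + V_b² sin²(k₂w) / [4E(E − V_b)] = 1.087, hence T = 0.920.
R = 1 − T = 0.0801.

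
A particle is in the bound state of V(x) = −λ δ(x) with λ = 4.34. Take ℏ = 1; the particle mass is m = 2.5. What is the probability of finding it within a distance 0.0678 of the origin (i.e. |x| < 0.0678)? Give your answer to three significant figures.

The normalised bound state is ψ = √κ e^{−κ|x|} with κ = mλ/ℏ² = 10.85.
P(|x| < d) = ∫_{−d}^{d} κ e^{−2κ|x|} dx = 1 − e^{−2κd} = 1 − e^{−1.471} = 0.7704.

P = 0.770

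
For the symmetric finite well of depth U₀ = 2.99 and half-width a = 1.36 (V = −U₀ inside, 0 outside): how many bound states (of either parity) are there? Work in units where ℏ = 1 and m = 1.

Define the well-strength parameter z₀ = (a/ℏ)√(2mU₀) = 1.36 × √(2·1·2.99) = 3.326.
A new bound state (alternating even/odd) appears each time z₀ passes a multiple of π/2, so N = ⌊2z₀/π⌋ + 1 = ⌊2.117⌋ + 1 = 3.

N = 3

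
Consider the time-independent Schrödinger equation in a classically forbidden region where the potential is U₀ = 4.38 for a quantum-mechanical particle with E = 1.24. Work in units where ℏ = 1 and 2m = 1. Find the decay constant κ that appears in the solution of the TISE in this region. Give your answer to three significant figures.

κ = 1.77

Since E < U₀ the TISE in this region is ψ'' = κ²ψ with κ = √(2m(U₀ − E))/ℏ.
κ = √(2 × 0.5 × 3.14) = 1.772.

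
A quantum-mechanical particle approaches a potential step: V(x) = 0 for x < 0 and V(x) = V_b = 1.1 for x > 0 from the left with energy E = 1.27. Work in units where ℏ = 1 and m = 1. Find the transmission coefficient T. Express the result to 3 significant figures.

T = 0.784

On each side the TISE gives plane waves with k = √(2m(E − V))/ℏ: k₁ = √(2·1·1.27) = 1.594, k₂ = √(2·1·0.17) = 0.5831.
Continuity of ψ and ψ′ at the step yields the reflection amplitude r = (k₁ − k₂)/(k₁ + k₂) = 0.4643; thus R = |r|² = 0.2155, T = 0.7845.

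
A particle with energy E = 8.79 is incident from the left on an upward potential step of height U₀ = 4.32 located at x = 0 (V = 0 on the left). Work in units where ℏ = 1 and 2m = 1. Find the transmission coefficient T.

T = 0.972

The wavenumbers are k₁ = √(2mE)/ℏ = 2.965 on the left and k₂ = √(2m(E − U₀))/ℏ = 2.114 on the right.
Matching ψ and ψ′ at x = 0 gives r = (k₁ − k₂)/(k₁ + k₂), so R = r² = 0.02804 and T = 1 − R = 0.9720.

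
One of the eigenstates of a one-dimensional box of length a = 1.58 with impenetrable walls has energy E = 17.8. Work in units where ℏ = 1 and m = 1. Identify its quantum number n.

For an infinite well E_n = n²π²ℏ²/(2ma²), so n = (a/πℏ)√(2mE).
n = (1.58/π) × √(2 × 1 × 17.8) = 3.001 → n = 3.

n = 3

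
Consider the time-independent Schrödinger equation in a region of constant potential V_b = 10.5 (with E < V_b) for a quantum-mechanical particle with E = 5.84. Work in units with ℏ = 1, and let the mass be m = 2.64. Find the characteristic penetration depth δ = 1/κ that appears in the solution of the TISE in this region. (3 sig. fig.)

δ = 0.202

Since E < V_b the TISE in this region is ψ'' = κ²ψ with κ = √(2m(V_b − E))/ℏ.
κ = √(2 × 2.64 × 4.66) = 4.960. The penetration depth is δ = 1/κ = 0.202.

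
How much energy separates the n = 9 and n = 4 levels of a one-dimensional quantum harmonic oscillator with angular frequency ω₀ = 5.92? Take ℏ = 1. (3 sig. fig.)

E_n = ℏω₀(n + ½), so ΔE = (9 − 4) ℏω₀ = 5 × 5.92 = 29.60.

ΔE = 29.6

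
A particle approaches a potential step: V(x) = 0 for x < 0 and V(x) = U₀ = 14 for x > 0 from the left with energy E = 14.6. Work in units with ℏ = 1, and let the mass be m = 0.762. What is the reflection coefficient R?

On each side the TISE gives plane waves with k = √(2m(E − V))/ℏ: k₁ = √(2·0.762·14.6) = 4.717, k₂ = √(2·0.762·0.6) = 0.9562.
Continuity of ψ and ψ′ at the step yields the reflection amplitude r = (k₁ − k₂)/(k₁ + k₂) = 0.6629; thus R = |r|² = 0.4394, T = 0.5606.

R = 0.439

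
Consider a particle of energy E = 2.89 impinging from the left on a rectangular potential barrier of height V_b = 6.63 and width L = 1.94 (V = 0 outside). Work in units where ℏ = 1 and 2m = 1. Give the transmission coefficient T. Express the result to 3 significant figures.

T = 0.00217

Since E < V_b the interior solution is evanescent with decay constant κ = √(2m(V_b − E))/ℏ = 1.934.
κL = 3.752, sinh(κL) = 21.29.
The exact tunnelling result is T⁻¹ = 1 + V_b² sinh²(κL) / [4E(V_b − E)] = 461.7, so T = 0.00217.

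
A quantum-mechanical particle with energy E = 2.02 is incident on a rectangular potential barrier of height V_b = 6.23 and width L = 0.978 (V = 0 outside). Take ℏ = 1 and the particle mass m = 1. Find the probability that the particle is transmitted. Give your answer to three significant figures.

E < V_b: inside the barrier ψ ∝ e^{±κx} with κ = √(2m(V_b − E))/ℏ = 2.902.
κL = 2.838, sinh(κL) = 8.511.
The exact tunnelling result is T⁻¹ = 1 + V_b² sinh²(κL) / [4E(V_b − E)] = 83.64, so T = 0.0120.

T = 0.0120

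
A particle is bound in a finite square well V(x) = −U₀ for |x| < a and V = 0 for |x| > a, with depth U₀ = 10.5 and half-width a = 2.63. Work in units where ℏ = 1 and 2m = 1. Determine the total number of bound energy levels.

Define the well-strength parameter z₀ = (a/ℏ)√(2mU₀) = 2.63 × √(2·0.5·10.5) = 8.522.
A new bound state (alternating even/odd) appears each time z₀ passes a multiple of π/2, so N = ⌊2z₀/π⌋ + 1 = ⌊5.425⌋ + 1 = 6.

N = 6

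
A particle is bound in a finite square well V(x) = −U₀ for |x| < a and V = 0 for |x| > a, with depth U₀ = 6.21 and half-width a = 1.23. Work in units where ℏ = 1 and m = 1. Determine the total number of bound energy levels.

N = 3

The dimensionless depth is z₀ = a√(2mU₀)/ℏ = 1.23 × √(12.42) = 4.335.
A new bound state (alternating even/odd) appears each time z₀ passes a multiple of π/2, so N = ⌊2z₀/π⌋ + 1 = ⌊2.760⌋ + 1 = 3.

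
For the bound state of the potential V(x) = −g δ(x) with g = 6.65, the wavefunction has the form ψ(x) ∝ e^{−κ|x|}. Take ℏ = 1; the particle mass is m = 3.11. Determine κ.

κ = 20.7

Integrating the TISE across x = 0 gives the cusp condition ψ'(0⁺) − ψ'(0⁻) = −(2mg/ℏ²)ψ(0).
With ψ ∝ e^{−κ|x|} this yields −2κ = −2mg/ℏ², so κ = mg/ℏ² = 20.68.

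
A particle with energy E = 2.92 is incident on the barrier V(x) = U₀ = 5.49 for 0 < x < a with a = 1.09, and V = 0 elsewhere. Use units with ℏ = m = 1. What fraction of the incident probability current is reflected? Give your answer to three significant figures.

Since E < U₀ the interior solution is evanescent with decay constant κ = √(2m(U₀ − E))/ℏ = 2.267.
κa = 2.471, sinh(κa) = 5.876.
Matching ψ, ψ′ at both faces gives T = [1 + U₀² sinh²(κa) / (4E(U₀ − E))]⁻¹ = 1/35.67 = 0.0280.
R = 1 − T = 0.972.

R = 0.972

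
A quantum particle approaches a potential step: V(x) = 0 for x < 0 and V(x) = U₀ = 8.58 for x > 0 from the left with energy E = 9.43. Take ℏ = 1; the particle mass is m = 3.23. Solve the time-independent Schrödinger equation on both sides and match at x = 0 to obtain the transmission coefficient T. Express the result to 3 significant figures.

T = 0.710

On each side the TISE gives plane waves with k = √(2m(E − V))/ℏ: k₁ = √(2·3.23·9.43) = 7.805, k₂ = √(2·3.23·0.85) = 2.343.
Matching ψ and ψ′ at x = 0 gives r = (k₁ − k₂)/(k₁ + k₂), so R = r² = 0.2896 and T = 1 − R = 0.7104.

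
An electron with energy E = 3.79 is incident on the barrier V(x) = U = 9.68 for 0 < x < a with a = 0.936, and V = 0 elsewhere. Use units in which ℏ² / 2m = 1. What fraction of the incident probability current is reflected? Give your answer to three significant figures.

Since E < U the interior solution is evanescent with decay constant κ = √(2m(U − E))/ℏ = 2.427.
κa = 2.272, sinh(κa) = 4.796.
Matching ψ, ψ′ at both faces gives T = [1 + U² sinh²(κa) / (4E(U − E))]⁻¹ = 1/25.14 = 0.0398.
R = 1 − T = 0.960.

R = 0.960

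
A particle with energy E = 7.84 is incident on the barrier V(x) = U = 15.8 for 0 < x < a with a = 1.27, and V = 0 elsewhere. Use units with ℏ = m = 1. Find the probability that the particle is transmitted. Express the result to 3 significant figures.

E < U: inside the barrier ψ ∝ e^{±κx} with κ = √(2m(U − E))/ℏ = 3.990.
κa = 5.067, sinh(κa) = 79.37.
The exact tunnelling result is T⁻¹ = 1 + U² sinh²(κa) / [4E(U − E)] = 6301, so T = 0.000159.

T = 0.000159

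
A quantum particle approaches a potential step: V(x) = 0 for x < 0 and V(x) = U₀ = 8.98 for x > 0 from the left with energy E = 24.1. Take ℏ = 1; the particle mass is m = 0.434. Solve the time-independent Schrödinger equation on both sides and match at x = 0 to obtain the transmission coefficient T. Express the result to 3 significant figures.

On each side the TISE gives plane waves with k = √(2m(E − V))/ℏ: k₁ = √(2·0.434·24.1) = 4.574, k₂ = √(2·0.434·15.12) = 3.623.
Continuity of ψ and ψ′ at the step yields the reflection amplitude r = (k₁ − k₂)/(k₁ + k₂) = 0.1160; thus R = |r|² = 0.01346, T = 0.9865.

T = 0.987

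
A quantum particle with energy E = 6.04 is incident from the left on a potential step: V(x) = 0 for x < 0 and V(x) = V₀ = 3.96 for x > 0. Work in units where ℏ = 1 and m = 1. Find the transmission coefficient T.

T = 0.932

The wavenumbers are k₁ = √(2mE)/ℏ = 3.476 on the left and k₂ = √(2m(E − V₀))/ℏ = 2.040 on the right.
Matching ψ and ψ′ at x = 0 gives r = (k₁ − k₂)/(k₁ + k₂), so R = r² = 0.06779 and T = 1 − R = 0.9322.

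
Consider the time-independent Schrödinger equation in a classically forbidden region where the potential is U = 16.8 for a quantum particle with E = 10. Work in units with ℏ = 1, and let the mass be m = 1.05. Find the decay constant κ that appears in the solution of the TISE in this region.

Since E < U the TISE in this region is ψ'' = κ²ψ with κ = √(2m(U − E))/ℏ.
κ = √(2 × 1.05 × 6.8) = 3.779.

κ = 3.78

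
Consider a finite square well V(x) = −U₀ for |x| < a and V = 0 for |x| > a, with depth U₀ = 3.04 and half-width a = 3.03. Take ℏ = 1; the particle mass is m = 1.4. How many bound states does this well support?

The dimensionless depth is z₀ = a√(2mU₀)/ℏ = 3.03 × √(8.512) = 8.840.
A new bound state (alternating even/odd) appears each time z₀ passes a multiple of π/2, so N = ⌊2z₀/π⌋ + 1 = ⌊5.628⌋ + 1 = 6.

N = 6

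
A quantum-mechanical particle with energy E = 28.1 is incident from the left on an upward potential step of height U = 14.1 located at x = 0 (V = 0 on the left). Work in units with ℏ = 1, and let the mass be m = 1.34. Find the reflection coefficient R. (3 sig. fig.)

On each side the TISE gives plane waves with k = √(2m(E − V))/ℏ: k₁ = √(2·1.34·28.1) = 8.678, k₂ = √(2·1.34·14) = 6.125.
Continuity of ψ and ψ′ at the step yields the reflection amplitude r = (k₁ − k₂)/(k₁ + k₂) = 0.1724; thus R = |r|² = 0.02973, T = 0.9703.

R = 0.0297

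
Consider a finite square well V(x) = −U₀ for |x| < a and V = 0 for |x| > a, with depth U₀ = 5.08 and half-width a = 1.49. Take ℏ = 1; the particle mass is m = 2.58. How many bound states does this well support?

Define the well-strength parameter z₀ = (a/ℏ)√(2mU₀) = 1.49 × √(2·2.58·5.08) = 7.629.
The even/odd transcendental equations gain one root per π/2 in z₀, giving N = 1 + ⌊2z₀/π⌋ = 1 + ⌊4.856⌋ = 5.

N = 5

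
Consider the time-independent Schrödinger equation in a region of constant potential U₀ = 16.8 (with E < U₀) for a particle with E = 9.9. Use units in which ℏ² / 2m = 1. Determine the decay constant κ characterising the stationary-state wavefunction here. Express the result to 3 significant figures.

Since E < U₀ the TISE in this region is ψ'' = κ²ψ with κ = √(2m(U₀ − E))/ℏ.
κ = √(2 × 0.5 × 6.9) = 2.627.

κ = 2.63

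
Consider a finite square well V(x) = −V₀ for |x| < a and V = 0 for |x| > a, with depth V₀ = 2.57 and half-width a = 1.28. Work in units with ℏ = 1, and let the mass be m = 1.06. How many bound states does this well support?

Define the well-strength parameter z₀ = (a/ℏ)√(2mV₀) = 1.28 × √(2·1.06·2.57) = 2.988.
The even/odd transcendental equations gain one root per π/2 in z₀, giving N = 1 + ⌊2z₀/π⌋ = 1 + ⌊1.902⌋ = 2.

N = 2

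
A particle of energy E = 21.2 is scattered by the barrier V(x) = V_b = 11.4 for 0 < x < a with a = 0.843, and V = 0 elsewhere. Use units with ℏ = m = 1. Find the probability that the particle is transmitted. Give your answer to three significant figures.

Above the barrier the interior wavenumber is k₂ = √(2m(E − V_b))/ℏ = 4.427, giving phase k₂a = 3.732.
Matching at both interfaces gives T⁻¹ = 1 + V_b² sin²(k₂a) / [4E(E − V_b)] = 1.048, hence T = 0.954.

T = 0.954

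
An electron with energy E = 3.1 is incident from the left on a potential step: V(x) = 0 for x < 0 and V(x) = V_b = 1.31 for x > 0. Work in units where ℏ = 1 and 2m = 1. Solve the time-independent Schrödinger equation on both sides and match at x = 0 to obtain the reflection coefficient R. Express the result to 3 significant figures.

R = 0.0186

On each side the TISE gives plane waves with k = √(2m(E − V))/ℏ: k₁ = √(2·½·3.1) = 1.761, k₂ = √(2·½·1.79) = 1.338.
Continuity of ψ and ψ′ at the step yields the reflection amplitude r = (k₁ − k₂)/(k₁ + k₂) = 0.1364; thus R = |r|² = 0.01862, T = 0.9814.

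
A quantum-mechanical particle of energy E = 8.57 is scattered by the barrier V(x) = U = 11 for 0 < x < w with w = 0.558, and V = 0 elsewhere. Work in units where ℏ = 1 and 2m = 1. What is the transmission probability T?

Since E < U the interior solution is evanescent with decay constant κ = √(2m(U − E))/ℏ = 1.559.
κw = 0.8698, sinh(κw) = 0.9837.
Matching ψ, ψ′ at both faces gives T = [1 + U² sinh²(κw) / (4E(U − E))]⁻¹ = 1/2.406 = 0.416.

T = 0.416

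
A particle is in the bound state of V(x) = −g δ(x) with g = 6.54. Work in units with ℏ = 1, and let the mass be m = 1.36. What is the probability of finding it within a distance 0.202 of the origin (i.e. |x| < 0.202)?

The normalised bound state is ψ = √κ e^{−κ|x|} with κ = mg/ℏ² = 8.894.
P(|x| < d) = ∫_{−d}^{d} κ e^{−2κ|x|} dx = 1 − e^{−2κd} = 1 − e^{−3.593} = 0.9725.

P = 0.972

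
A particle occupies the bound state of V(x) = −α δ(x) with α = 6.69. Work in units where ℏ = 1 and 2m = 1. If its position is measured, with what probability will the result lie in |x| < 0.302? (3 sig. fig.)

The normalised bound state is ψ = √κ e^{−κ|x|} with κ = mα/ℏ² = 3.345.
P(|x| < d) = ∫_{−d}^{d} κ e^{−2κ|x|} dx = 1 − e^{−2κd} = 1 − e^{−2.020} = 0.8674.

P = 0.867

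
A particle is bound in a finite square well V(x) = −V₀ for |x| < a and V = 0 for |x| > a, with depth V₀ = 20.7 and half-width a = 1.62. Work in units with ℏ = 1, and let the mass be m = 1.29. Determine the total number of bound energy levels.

Define the well-strength parameter z₀ = (a/ℏ)√(2mV₀) = 1.62 × √(2·1.29·20.7) = 11.84.
A new bound state (alternating even/odd) appears each time z₀ passes a multiple of π/2, so N = ⌊2z₀/π⌋ + 1 = ⌊7.537⌋ + 1 = 8.

N = 8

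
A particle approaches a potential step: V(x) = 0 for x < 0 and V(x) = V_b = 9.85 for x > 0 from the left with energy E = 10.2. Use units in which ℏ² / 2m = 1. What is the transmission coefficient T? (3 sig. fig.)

The wavenumbers are k₁ = √(2mE)/ℏ = 3.194 on the left and k₂ = √(2m(E − V_b))/ℏ = 0.5916 on the right.
Continuity of ψ and ψ′ at the step yields the reflection amplitude r = (k₁ − k₂)/(k₁ + k₂) = 0.6874; thus R = |r|² = 0.4725, T = 0.5275.

T = 0.527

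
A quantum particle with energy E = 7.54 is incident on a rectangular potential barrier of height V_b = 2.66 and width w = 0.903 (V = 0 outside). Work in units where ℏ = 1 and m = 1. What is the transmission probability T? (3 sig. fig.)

T = 0.995

E > V_b: inside the barrier k₂ = √(2m(E − V_b))/ℏ = 3.124, k₂w = 2.821.
Matching at both interfaces gives T⁻¹ = 1 + V_b² sin²(k₂w) / [4E(E − V_b)] = 1.005, hence T = 0.995.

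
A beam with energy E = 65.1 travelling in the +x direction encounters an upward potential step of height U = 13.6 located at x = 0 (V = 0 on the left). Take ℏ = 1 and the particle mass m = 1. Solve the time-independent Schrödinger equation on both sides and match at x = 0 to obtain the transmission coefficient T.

The wavenumbers are k₁ = √(2mE)/ℏ = 11.41 on the left and k₂ = √(2m(E − U))/ℏ = 10.15 on the right.
Matching ψ and ψ′ at x = 0 gives r = (k₁ − k₂)/(k₁ + k₂), so R = r² = 0.003424 and T = 1 − R = 0.9966.

T = 0.997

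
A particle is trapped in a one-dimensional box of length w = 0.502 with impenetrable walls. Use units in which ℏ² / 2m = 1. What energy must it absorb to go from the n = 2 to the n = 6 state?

ΔE = 1250

E_n = n²π²ℏ²/(2mw²), so ΔE = (6² − 2²) π²ℏ²/(2mw²).
ΔE = 32 × π² / (2 × 0.5 × 0.502²) = 1253.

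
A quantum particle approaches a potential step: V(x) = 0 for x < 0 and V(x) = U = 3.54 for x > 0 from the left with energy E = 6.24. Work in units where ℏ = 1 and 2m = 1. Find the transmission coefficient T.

The wavenumbers are k₁ = √(2mE)/ℏ = 2.498 on the left and k₂ = √(2m(E − U))/ℏ = 1.643 on the right.
Continuity of ψ and ψ′ at the step yields the reflection amplitude r = (k₁ − k₂)/(k₁ + k₂) = 0.2064; thus R = |r|² = 0.04261, T = 0.9574.

T = 0.957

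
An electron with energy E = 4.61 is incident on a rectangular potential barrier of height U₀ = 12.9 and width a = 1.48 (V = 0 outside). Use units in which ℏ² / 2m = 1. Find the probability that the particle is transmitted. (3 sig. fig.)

E < U₀: inside the barrier ψ ∝ e^{±κx} with κ = √(2m(U₀ − E))/ℏ = 2.879.
κa = 4.261, sinh(κa) = 35.44.
Matching ψ, ψ′ at both faces gives T = [1 + U₀² sinh²(κa) / (4E(U₀ − E))]⁻¹ = 1/1368 = 0.000731.

T = 0.000731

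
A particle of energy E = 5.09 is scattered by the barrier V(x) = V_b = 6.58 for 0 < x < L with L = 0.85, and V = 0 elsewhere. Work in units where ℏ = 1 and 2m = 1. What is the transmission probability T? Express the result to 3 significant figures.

E < V_b: inside the barrier ψ ∝ e^{±κx} with κ = √(2m(V_b − E))/ℏ = 1.221.
κL = 1.038, sinh(κL) = 1.234.
The exact tunnelling result is T⁻¹ = 1 + V_b² sinh²(κL) / [4E(V_b − E)] = 3.173, so T = 0.315.

T = 0.315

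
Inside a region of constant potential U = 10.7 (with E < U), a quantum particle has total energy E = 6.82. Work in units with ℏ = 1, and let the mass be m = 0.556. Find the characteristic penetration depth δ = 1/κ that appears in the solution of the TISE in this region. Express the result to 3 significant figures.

Since E < U the TISE in this region is ψ'' = κ²ψ with κ = √(2m(U − E))/ℏ.
κ = √(2 × 0.556 × 3.88) = 2.077. The penetration depth is δ = 1/κ = 0.481.

δ = 0.481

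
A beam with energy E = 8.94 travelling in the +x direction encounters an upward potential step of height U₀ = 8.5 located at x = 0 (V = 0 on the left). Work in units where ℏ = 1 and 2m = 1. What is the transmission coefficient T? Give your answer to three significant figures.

T = 0.594

The wavenumbers are k₁ = √(2mE)/ℏ = 2.990 on the left and k₂ = √(2m(E − U₀))/ℏ = 0.6633 on the right.
Continuity of ψ and ψ′ at the step yields the reflection amplitude r = (k₁ − k₂)/(k₁ + k₂) = 0.6369; thus R = |r|² = 0.4056, T = 0.5944.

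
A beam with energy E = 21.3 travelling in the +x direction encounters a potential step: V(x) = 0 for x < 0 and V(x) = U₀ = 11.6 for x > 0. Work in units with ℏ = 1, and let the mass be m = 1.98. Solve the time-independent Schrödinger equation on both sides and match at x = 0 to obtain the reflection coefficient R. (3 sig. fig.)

The wavenumbers are k₁ = √(2mE)/ℏ = 9.184 on the left and k₂ = √(2m(E − U₀))/ℏ = 6.198 on the right.
Matching ψ and ψ′ at x = 0 gives r = (k₁ − k₂)/(k₁ + k₂), so R = r² = 0.03769 and T = 1 − R = 0.9623.

R = 0.0377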